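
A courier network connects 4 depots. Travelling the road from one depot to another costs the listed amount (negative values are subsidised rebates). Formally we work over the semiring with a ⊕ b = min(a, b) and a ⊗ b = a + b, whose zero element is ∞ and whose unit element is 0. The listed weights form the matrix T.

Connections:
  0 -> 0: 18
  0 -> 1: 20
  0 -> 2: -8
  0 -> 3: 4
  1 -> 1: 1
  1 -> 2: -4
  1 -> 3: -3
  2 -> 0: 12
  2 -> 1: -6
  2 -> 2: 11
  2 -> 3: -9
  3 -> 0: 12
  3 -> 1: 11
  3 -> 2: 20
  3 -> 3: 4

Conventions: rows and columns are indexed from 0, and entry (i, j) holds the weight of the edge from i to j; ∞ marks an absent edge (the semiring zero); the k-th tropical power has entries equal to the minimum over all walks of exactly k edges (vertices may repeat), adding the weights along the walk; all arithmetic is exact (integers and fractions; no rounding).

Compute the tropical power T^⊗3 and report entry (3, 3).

T^⊗2:
  [4, -14, 3, -17]
  [8, -10, -3, -13]
  [3, -5, -10, -9]
  [16, 12, 4, 8]
T^⊗3:
  [-5, -13, -18, -17]
  [-1, -9, -14, -13]
  [2, -16, -9, -19]
  [16, -2, 8, -5]
Key observation: the optimum is the walk 3->0->2->3, with weight 12 + (-8) + (-9) = -5.
Optimal value attained by: walk 3->0->2->3.
Answer: (T^⊗3)[3][3] = -5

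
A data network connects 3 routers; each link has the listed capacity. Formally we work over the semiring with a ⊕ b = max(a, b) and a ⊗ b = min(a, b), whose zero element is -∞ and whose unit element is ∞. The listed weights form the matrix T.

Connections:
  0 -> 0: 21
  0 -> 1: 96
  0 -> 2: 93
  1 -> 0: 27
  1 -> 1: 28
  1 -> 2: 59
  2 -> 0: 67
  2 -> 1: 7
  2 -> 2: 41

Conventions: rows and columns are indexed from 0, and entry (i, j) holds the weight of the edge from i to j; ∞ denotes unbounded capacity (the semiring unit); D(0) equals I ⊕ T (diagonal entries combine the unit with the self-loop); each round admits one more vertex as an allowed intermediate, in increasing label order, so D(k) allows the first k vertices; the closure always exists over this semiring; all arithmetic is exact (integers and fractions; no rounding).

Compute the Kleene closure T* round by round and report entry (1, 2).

D(0):
  [∞, 96, 93]
  [27, ∞, 59]
  [67, 7, ∞]
D(1):
  [∞, 96, 93]
  [27, ∞, 59]
  [67, 67, ∞]
D(2):
  [∞, 96, 93]
  [27, ∞, 59]
  [67, 67, ∞]
D(3):
  [∞, 96, 93]
  [59, ∞, 59]
  [67, 67, ∞]
Answer: T*[1][2] = 59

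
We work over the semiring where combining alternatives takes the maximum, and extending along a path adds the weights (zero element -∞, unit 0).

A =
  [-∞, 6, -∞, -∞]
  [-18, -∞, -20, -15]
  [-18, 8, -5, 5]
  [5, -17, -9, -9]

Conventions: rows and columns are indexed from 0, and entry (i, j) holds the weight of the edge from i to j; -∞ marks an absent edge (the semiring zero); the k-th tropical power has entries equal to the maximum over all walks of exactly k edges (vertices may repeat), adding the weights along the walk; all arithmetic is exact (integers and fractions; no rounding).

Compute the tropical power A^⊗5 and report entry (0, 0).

A^⊗2:
  [-12, -∞, -14, -9]
  [-10, -12, -24, -15]
  [10, 3, -4, 0]
  [-4, 11, -14, -4]
A^⊗3:
  [-4, -6, -18, -9]
  [-10, -4, -24, -19]
  [5, 16, -9, 1]
  [1, 2, -9, -4]
A^⊗4:
  [-4, 2, -18, -13]
  [-14, -4, -24, -19]
  [6, 11, -4, 1]
  [1, 7, -13, -4]
A^⊗5:
  [-8, 2, -18, -13]
  [-14, -8, -24, -19]
  [6, 12, -8, 1]
  [1, 7, -13, -8]
Key observation: the optimum is the walk 0->1->3->2->3->0, with weight 6 + (-15) + (-9) + 5 + 5 = -8.
Optimal value attained by: walk 0->1->3->2->3->0.
Answer: (A^⊗5)[0][0] = -8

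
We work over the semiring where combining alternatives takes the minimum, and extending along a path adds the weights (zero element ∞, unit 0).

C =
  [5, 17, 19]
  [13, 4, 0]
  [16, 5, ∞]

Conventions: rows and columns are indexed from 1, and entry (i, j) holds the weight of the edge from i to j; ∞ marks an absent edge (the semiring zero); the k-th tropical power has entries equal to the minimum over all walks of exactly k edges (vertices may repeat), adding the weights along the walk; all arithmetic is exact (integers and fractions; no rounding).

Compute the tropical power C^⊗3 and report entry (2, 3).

C^⊗2:
  [10, 21, 17]
  [16, 5, 4]
  [18, 9, 5]
C^⊗3:
  [15, 22, 21]
  [18, 9, 5]
  [21, 10, 9]
Key observation: the optimum is the walk 2->3->2->3, with weight 0 + 5 + 0 = 5.
Optimal value attained by: walk 2->3->2->3.
Answer: (C^⊗3)[2][3] = 5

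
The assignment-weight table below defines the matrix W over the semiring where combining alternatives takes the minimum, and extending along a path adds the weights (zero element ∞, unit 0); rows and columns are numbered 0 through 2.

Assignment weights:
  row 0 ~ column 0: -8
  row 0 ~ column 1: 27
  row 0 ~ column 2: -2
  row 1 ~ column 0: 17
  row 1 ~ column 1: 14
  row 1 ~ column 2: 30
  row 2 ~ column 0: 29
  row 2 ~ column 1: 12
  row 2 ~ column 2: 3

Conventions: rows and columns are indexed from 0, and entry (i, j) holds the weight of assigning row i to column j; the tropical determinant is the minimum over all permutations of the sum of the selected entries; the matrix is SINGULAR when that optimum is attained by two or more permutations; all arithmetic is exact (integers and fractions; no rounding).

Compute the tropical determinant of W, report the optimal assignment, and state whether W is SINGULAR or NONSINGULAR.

σ = (0, 1, 2): (-8) + 14 + 3 = 9
σ = (0, 2, 1): (-8) + 30 + 12 = 34
σ = (1, 0, 2): 27 + 17 + 3 = 47
σ = (1, 2, 0): 27 + 30 + 29 = 86
σ = (2, 0, 1): (-2) + 17 + 12 = 27
σ = (2, 1, 0): (-2) + 14 + 29 = 41
Optimal value attained by: σ = (0, 1, 2).
Answer: det⊕(W) = 9; verdict: NONSINGULAR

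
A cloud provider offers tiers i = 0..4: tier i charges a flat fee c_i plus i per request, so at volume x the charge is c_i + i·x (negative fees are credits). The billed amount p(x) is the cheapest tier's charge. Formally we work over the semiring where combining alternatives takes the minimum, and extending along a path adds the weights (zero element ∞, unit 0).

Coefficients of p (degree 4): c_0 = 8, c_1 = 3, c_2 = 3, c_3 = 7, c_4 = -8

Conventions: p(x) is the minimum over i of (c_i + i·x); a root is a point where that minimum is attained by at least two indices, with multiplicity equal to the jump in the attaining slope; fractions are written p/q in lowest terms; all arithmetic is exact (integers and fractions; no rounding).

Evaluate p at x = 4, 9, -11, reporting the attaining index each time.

p(4) = min(8+0·4=8, 3+1·4=7, 3+2·4=11, 7+3·4=19, -8+4·4=8) = 7 (attained by i=1)
p(9) = min(8+0·9=8, 3+1·9=12, 3+2·9=21, 7+3·9=34, -8+4·9=28) = 8 (attained by i=0)
p(-11) = min(8+0·(-11)=8, 3+1·(-11)=-8, 3+2·(-11)=-19, 7+3·(-11)=-26, -8+4·(-11)=-52) = -52 (attained by i=4)
Answer: p(4) = 7; p(9) = 8; p(-11) = -52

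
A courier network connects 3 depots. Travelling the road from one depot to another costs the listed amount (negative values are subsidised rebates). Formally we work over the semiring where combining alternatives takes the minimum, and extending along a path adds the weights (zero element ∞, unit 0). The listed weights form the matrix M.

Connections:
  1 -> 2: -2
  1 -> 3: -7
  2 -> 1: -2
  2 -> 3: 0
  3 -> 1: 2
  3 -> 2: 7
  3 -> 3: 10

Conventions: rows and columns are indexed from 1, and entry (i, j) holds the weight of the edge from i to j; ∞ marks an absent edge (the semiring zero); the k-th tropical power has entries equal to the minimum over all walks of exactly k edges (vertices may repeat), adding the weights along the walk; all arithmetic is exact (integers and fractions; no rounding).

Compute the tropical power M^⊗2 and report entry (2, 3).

M^⊗2:
  [-5, 0, -2]
  [2, -4, -9]
  [5, 0, -5]
Key observation: the optimum is the walk 2->1->3, with weight (-2) + (-7) = -9.
Optimal value attained by: walk 2->1->3.
Answer: (M^⊗2)[2][3] = -9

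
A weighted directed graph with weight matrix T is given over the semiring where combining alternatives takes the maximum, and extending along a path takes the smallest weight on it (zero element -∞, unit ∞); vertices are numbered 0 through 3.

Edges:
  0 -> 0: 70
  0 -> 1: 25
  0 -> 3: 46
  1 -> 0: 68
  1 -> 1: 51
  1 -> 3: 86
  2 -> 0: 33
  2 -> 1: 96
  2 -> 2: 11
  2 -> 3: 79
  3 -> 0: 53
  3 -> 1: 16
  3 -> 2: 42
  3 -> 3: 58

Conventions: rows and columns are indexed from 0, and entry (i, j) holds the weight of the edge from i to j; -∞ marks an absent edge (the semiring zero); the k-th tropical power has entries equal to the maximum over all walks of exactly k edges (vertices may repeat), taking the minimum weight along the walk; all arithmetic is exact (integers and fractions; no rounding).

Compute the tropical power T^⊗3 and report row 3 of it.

T^⊗2:
  [70, 25, 42, 46]
  [68, 51, 42, 58]
  [68, 51, 42, 86]
  [53, 42, 42, 58]
T^⊗3:
  [70, 42, 42, 46]
  [68, 51, 42, 58]
  [68, 51, 42, 58]
  [53, 42, 42, 58]
Answer: row 3 of T^⊗3 = [53, 42, 42, 58]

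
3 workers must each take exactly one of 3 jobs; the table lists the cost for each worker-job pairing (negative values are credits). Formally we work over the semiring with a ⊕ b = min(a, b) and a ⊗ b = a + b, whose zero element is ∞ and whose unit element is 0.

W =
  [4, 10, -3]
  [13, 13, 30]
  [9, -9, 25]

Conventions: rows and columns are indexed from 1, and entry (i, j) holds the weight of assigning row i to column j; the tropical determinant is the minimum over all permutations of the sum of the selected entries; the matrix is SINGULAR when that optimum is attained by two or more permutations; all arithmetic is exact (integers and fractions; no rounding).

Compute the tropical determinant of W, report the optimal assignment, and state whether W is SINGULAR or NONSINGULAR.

σ = (1, 2, 3): 4 + 13 + 25 = 42
σ = (1, 3, 2): 4 + 30 + (-9) = 25
σ = (2, 1, 3): 10 + 13 + 25 = 48
σ = (2, 3, 1): 10 + 30 + 9 = 49
σ = (3, 1, 2): (-3) + 13 + (-9) = 1
σ = (3, 2, 1): (-3) + 13 + 9 = 19
Optimal value attained by: σ = (3, 1, 2).
Answer: det⊕(W) = 1; verdict: NONSINGULAR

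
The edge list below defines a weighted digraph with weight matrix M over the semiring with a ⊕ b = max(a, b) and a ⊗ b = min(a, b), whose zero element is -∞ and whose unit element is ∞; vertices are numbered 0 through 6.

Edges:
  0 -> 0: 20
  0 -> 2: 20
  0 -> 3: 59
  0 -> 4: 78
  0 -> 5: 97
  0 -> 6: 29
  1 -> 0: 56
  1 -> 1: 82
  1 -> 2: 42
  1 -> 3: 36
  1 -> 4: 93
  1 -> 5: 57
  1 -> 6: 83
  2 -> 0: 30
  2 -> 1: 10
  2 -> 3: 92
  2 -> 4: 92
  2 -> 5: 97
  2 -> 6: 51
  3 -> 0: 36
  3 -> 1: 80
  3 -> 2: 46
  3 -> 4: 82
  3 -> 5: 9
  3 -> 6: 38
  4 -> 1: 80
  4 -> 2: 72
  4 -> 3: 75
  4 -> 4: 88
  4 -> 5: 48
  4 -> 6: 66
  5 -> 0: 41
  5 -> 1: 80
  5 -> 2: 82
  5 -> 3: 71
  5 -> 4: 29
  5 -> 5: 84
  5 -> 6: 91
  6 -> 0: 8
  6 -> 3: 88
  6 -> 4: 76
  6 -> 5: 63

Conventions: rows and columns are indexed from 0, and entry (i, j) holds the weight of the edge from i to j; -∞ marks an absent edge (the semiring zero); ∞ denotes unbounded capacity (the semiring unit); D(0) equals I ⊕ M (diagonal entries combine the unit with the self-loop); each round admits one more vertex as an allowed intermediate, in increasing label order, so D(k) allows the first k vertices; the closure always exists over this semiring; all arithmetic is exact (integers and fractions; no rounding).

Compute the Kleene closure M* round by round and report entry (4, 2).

D(0):
  [∞, -∞, 20, 59, 78, 97, 29]
  [56, ∞, 42, 36, 93, 57, 83]
  [30, 10, ∞, 92, 92, 97, 51]
  [36, 80, 46, ∞, 82, 9, 38]
  [-∞, 80, 72, 75, ∞, 48, 66]
  [41, 80, 82, 71, 29, ∞, 91]
  [8, -∞, -∞, 88, 76, 63, ∞]
D(1):
  [∞, -∞, 20, 59, 78, 97, 29]
  [56, ∞, 42, 56, 93, 57, 83]
  [30, 10, ∞, 92, 92, 97, 51]
  [36, 80, 46, ∞, 82, 36, 38]
  [-∞, 80, 72, 75, ∞, 48, 66]
  [41, 80, 82, 71, 41, ∞, 91]
  [8, -∞, 8, 88, 76, 63, ∞]
D(2):
  [∞, -∞, 20, 59, 78, 97, 29]
  [56, ∞, 42, 56, 93, 57, 83]
  [30, 10, ∞, 92, 92, 97, 51]
  [56, 80, 46, ∞, 82, 57, 80]
  [56, 80, 72, 75, ∞, 57, 80]
  [56, 80, 82, 71, 80, ∞, 91]
  [8, -∞, 8, 88, 76, 63, ∞]
D(3):
  [∞, 10, 20, 59, 78, 97, 29]
  [56, ∞, 42, 56, 93, 57, 83]
  [30, 10, ∞, 92, 92, 97, 51]
  [56, 80, 46, ∞, 82, 57, 80]
  [56, 80, 72, 75, ∞, 72, 80]
  [56, 80, 82, 82, 82, ∞, 91]
  [8, 8, 8, 88, 76, 63, ∞]
D(4):
  [∞, 59, 46, 59, 78, 97, 59]
  [56, ∞, 46, 56, 93, 57, 83]
  [56, 80, ∞, 92, 92, 97, 80]
  [56, 80, 46, ∞, 82, 57, 80]
  [56, 80, 72, 75, ∞, 72, 80]
  [56, 80, 82, 82, 82, ∞, 91]
  [56, 80, 46, 88, 82, 63, ∞]
D(5):
  [∞, 78, 72, 75, 78, 97, 78]
  [56, ∞, 72, 75, 93, 72, 83]
  [56, 80, ∞, 92, 92, 97, 80]
  [56, 80, 72, ∞, 82, 72, 80]
  [56, 80, 72, 75, ∞, 72, 80]
  [56, 80, 82, 82, 82, ∞, 91]
  [56, 80, 72, 88, 82, 72, ∞]
D(6):
  [∞, 80, 82, 82, 82, 97, 91]
  [56, ∞, 72, 75, 93, 72, 83]
  [56, 80, ∞, 92, 92, 97, 91]
  [56, 80, 72, ∞, 82, 72, 80]
  [56, 80, 72, 75, ∞, 72, 80]
  [56, 80, 82, 82, 82, ∞, 91]
  [56, 80, 72, 88, 82, 72, ∞]
D(7):
  [∞, 80, 82, 88, 82, 97, 91]
  [56, ∞, 72, 83, 93, 72, 83]
  [56, 80, ∞, 92, 92, 97, 91]
  [56, 80, 72, ∞, 82, 72, 80]
  [56, 80, 72, 80, ∞, 72, 80]
  [56, 80, 82, 88, 82, ∞, 91]
  [56, 80, 72, 88, 82, 72, ∞]
Answer: M*[4][2] = 72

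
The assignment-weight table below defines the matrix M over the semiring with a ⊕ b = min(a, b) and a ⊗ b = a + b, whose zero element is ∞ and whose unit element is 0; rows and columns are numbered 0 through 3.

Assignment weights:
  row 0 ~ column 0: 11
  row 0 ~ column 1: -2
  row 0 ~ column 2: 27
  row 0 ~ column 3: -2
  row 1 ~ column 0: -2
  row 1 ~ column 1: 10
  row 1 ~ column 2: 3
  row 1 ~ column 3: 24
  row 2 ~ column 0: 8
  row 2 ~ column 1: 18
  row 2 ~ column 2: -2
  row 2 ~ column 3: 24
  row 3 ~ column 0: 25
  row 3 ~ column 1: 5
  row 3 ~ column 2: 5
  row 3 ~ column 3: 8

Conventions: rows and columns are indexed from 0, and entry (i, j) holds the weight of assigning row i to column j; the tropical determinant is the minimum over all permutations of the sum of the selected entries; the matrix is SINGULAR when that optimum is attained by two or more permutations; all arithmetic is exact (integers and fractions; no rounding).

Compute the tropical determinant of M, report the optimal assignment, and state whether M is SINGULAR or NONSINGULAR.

σ = (0, 1, 2, 3): 11 + 10 + (-2) + 8 = 27
σ = (0, 1, 3, 2): 11 + 10 + 24 + 5 = 50
σ = (0, 2, 1, 3): 11 + 3 + 18 + 8 = 40
σ = (0, 2, 3, 1): 11 + 3 + 24 + 5 = 43
σ = (0, 3, 1, 2): 11 + 24 + 18 + 5 = 58
σ = (0, 3, 2, 1): 11 + 24 + (-2) + 5 = 38
σ = (1, 0, 2, 3): (-2) + (-2) + (-2) + 8 = 2
σ = (1, 0, 3, 2): (-2) + (-2) + 24 + 5 = 25
σ = (1, 2, 0, 3): (-2) + 3 + 8 + 8 = 17
σ = (1, 2, 3, 0): (-2) + 3 + 24 + 25 = 50
σ = (1, 3, 0, 2): (-2) + 24 + 8 + 5 = 35
σ = (1, 3, 2, 0): (-2) + 24 + (-2) + 25 = 45
σ = (2, 0, 1, 3): 27 + (-2) + 18 + 8 = 51
σ = (2, 0, 3, 1): 27 + (-2) + 24 + 5 = 54
σ = (2, 1, 0, 3): 27 + 10 + 8 + 8 = 53
σ = (2, 1, 3, 0): 27 + 10 + 24 + 25 = 86
σ = (2, 3, 0, 1): 27 + 24 + 8 + 5 = 64
σ = (2, 3, 1, 0): 27 + 24 + 18 + 25 = 94
σ = (3, 0, 1, 2): (-2) + (-2) + 18 + 5 = 19
σ = (3, 0, 2, 1): (-2) + (-2) + (-2) + 5 = -1
σ = (3, 1, 0, 2): (-2) + 10 + 8 + 5 = 21
σ = (3, 1, 2, 0): (-2) + 10 + (-2) + 25 = 31
σ = (3, 2, 0, 1): (-2) + 3 + 8 + 5 = 14
σ = (3, 2, 1, 0): (-2) + 3 + 18 + 25 = 44
Optimal value attained by: σ = (3, 0, 2, 1).
Answer: det⊕(M) = -1; verdict: NONSINGULAR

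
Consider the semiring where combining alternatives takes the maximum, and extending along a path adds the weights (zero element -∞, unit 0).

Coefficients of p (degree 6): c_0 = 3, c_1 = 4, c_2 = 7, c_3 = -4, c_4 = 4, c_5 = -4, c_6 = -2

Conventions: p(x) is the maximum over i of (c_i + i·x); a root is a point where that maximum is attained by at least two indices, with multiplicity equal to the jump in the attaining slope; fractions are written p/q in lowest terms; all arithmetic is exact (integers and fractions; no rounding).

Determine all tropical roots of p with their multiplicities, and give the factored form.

hull edge (i=0, c=3) to (i=2, c=7): slope 2, span 2
hull edge (i=2, c=7) to (i=4, c=4): slope -3/2, span 2
hull edge (i=4, c=4) to (i=6, c=-2): slope -3, span 2
Factored form: p(x) = -2 ⊗ (x ⊕ (-2)) ⊗ (x ⊕ (-2)) ⊗ (x ⊕ 3/2) ⊗ (x ⊕ 3/2) ⊗ (x ⊕ 3) ⊗ (x ⊕ 3)
Answer: roots = -2 (mult 2), 3/2 (mult 2), 3 (mult 2)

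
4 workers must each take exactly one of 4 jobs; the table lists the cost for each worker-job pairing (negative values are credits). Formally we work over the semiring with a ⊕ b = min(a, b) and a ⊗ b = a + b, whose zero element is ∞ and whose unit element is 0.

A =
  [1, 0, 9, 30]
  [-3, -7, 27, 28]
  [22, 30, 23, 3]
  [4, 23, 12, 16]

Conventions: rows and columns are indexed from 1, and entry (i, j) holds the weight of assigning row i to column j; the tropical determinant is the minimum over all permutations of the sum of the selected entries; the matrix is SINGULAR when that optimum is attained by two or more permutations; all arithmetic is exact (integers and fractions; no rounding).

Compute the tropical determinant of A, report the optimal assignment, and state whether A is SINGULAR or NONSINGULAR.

σ = (1, 2, 3, 4): 1 + (-7) + 23 + 16 = 33
σ = (1, 2, 4, 3): 1 + (-7) + 3 + 12 = 9
σ = (1, 3, 2, 4): 1 + 27 + 30 + 16 = 74
σ = (1, 3, 4, 2): 1 + 27 + 3 + 23 = 54
σ = (1, 4, 2, 3): 1 + 28 + 30 + 12 = 71
σ = (1, 4, 3, 2): 1 + 28 + 23 + 23 = 75
σ = (2, 1, 3, 4): 0 + (-3) + 23 + 16 = 36
σ = (2, 1, 4, 3): 0 + (-3) + 3 + 12 = 12
σ = (2, 3, 1, 4): 0 + 27 + 22 + 16 = 65
σ = (2, 3, 4, 1): 0 + 27 + 3 + 4 = 34
σ = (2, 4, 1, 3): 0 + 28 + 22 + 12 = 62
σ = (2, 4, 3, 1): 0 + 28 + 23 + 4 = 55
σ = (3, 1, 2, 4): 9 + (-3) + 30 + 16 = 52
σ = (3, 1, 4, 2): 9 + (-3) + 3 + 23 = 32
σ = (3, 2, 1, 4): 9 + (-7) + 22 + 16 = 40
σ = (3, 2, 4, 1): 9 + (-7) + 3 + 4 = 9
σ = (3, 4, 1, 2): 9 + 28 + 22 + 23 = 82
σ = (3, 4, 2, 1): 9 + 28 + 30 + 4 = 71
σ = (4, 1, 2, 3): 30 + (-3) + 30 + 12 = 69
σ = (4, 1, 3, 2): 30 + (-3) + 23 + 23 = 73
σ = (4, 2, 1, 3): 30 + (-7) + 22 + 12 = 57
σ = (4, 2, 3, 1): 30 + (-7) + 23 + 4 = 50
σ = (4, 3, 1, 2): 30 + 27 + 22 + 23 = 102
σ = (4, 3, 2, 1): 30 + 27 + 30 + 4 = 91
Optimal value attained by: σ = (1, 2, 4, 3).
Answer: det⊕(A) = 9; verdict: SINGULAR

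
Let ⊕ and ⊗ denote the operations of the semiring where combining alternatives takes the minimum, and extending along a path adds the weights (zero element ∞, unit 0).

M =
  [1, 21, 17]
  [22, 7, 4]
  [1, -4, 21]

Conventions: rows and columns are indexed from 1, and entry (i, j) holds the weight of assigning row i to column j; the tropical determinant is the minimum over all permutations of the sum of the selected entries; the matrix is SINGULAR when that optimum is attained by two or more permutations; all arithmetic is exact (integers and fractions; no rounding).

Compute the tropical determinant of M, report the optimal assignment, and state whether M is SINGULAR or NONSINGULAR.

σ = (1, 2, 3): 1 + 7 + 21 = 29
σ = (1, 3, 2): 1 + 4 + (-4) = 1
σ = (2, 1, 3): 21 + 22 + 21 = 64
σ = (2, 3, 1): 21 + 4 + 1 = 26
σ = (3, 1, 2): 17 + 22 + (-4) = 35
σ = (3, 2, 1): 17 + 7 + 1 = 25
Optimal value attained by: σ = (1, 3, 2).
Answer: det⊕(M) = 1; verdict: NONSINGULAR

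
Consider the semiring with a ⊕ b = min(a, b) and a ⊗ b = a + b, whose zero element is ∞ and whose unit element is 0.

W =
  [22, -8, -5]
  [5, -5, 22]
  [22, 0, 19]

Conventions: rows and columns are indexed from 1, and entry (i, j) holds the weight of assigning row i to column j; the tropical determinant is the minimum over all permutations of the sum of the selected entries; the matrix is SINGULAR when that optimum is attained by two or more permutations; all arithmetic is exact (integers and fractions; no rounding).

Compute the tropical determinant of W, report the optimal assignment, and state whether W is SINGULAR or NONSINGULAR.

σ = (1, 2, 3): 22 + (-5) + 19 = 36
σ = (1, 3, 2): 22 + 22 + 0 = 44
σ = (2, 1, 3): (-8) + 5 + 19 = 16
σ = (2, 3, 1): (-8) + 22 + 22 = 36
σ = (3, 1, 2): (-5) + 5 + 0 = 0
σ = (3, 2, 1): (-5) + (-5) + 22 = 12
Optimal value attained by: σ = (3, 1, 2).
Answer: det⊕(W) = 0; verdict: NONSINGULAR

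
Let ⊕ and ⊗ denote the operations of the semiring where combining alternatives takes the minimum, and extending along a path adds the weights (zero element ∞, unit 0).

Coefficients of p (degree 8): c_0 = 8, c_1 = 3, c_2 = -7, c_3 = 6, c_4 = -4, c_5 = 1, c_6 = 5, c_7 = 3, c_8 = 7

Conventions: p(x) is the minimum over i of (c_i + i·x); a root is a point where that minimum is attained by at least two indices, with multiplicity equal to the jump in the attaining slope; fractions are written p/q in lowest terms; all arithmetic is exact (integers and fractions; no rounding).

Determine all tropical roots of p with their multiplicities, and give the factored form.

hull edge (i=0, c=8) to (i=2, c=-7): slope -15/2, span 2
hull edge (i=2, c=-7) to (i=4, c=-4): slope 3/2, span 2
hull edge (i=4, c=-4) to (i=7, c=3): slope 7/3, span 3
hull edge (i=7, c=3) to (i=8, c=7): slope 4, span 1
Factored form: p(x) = 7 ⊗ (x ⊕ (-4)) ⊗ (x ⊕ (-7/3)) ⊗ (x ⊕ (-7/3)) ⊗ (x ⊕ (-7/3)) ⊗ (x ⊕ (-3/2)) ⊗ (x ⊕ (-3/2)) ⊗ (x ⊕ 15/2) ⊗ (x ⊕ 15/2)
Answer: roots = -4 (mult 1), -7/3 (mult 3), -3/2 (mult 2), 15/2 (mult 2)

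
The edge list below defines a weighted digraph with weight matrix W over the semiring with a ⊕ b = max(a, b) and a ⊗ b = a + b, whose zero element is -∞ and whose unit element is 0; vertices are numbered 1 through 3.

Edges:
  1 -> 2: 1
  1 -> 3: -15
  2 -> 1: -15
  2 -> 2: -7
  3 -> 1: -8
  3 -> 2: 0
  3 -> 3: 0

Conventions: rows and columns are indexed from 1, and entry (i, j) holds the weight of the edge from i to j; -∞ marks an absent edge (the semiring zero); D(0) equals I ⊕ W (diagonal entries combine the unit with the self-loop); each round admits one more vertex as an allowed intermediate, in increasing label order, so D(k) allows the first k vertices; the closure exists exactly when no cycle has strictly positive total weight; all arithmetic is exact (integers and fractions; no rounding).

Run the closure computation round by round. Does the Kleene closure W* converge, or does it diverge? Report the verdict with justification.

D(0):
  [0, 1, -15]
  [-15, 0, -∞]
  [-8, 0, 0]
D(1):
  [0, 1, -15]
  [-15, 0, -30]
  [-8, 0, 0]
D(2):
  [0, 1, -15]
  [-15, 0, -30]
  [-8, 0, 0]
D(3):
  [0, 1, -15]
  [-15, 0, -30]
  [-8, 0, 0]
Key observation: every diagonal entry stays at the unit through all rounds, so no improving cycle exists.
Answer: CONVERGES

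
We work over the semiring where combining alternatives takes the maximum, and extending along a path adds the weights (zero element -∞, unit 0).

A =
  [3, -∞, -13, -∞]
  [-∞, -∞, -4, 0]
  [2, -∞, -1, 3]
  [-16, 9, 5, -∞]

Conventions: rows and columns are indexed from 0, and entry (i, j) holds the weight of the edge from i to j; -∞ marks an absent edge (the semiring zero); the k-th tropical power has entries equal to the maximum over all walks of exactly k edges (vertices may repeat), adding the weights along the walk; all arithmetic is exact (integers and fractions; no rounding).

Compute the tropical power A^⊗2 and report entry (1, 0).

A^⊗2:
  [6, -∞, -10, -10]
  [-2, 9, 5, -1]
  [5, 12, 8, 2]
  [7, -∞, 5, 9]
Key observation: the optimum is the walk 1->2->0, with weight (-4) + 2 = -2.
Optimal value attained by: walk 1->2->0.
Answer: (A^⊗2)[1][0] = -2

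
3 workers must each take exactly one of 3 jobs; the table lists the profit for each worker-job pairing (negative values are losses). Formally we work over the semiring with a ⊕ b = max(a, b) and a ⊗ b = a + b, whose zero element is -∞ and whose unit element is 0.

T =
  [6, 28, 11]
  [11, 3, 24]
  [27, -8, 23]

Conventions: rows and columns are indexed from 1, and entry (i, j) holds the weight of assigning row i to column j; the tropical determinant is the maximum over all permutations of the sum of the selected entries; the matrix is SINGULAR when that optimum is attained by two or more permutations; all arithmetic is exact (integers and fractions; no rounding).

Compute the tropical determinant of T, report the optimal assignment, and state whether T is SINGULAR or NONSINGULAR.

σ = (1, 2, 3): 6 + 3 + 23 = 32
σ = (1, 3, 2): 6 + 24 + (-8) = 22
σ = (2, 1, 3): 28 + 11 + 23 = 62
σ = (2, 3, 1): 28 + 24 + 27 = 79
σ = (3, 1, 2): 11 + 11 + (-8) = 14
σ = (3, 2, 1): 11 + 3 + 27 = 41
Optimal value attained by: σ = (2, 3, 1).
Answer: det⊕(T) = 79; verdict: NONSINGULAR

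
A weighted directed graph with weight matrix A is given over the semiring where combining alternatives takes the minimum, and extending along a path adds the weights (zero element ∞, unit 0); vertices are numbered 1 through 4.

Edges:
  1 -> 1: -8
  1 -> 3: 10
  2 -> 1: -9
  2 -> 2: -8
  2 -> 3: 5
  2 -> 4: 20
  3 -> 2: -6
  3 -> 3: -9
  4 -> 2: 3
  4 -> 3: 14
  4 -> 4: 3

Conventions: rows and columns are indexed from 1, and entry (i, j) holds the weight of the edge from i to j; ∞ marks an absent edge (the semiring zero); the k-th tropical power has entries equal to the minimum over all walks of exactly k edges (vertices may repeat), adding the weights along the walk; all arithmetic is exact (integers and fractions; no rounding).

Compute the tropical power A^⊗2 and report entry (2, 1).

A^⊗2:
  [-16, 4, 1, ∞]
  [-17, -16, -4, 12]
  [-15, -15, -18, 14]
  [-6, -5, 5, 6]
Key observation: the optimum is the walk 2->1->1, with weight (-9) + (-8) = -17.
Optimal value attained by: walk 2->1->1.
Answer: (A^⊗2)[2][1] = -17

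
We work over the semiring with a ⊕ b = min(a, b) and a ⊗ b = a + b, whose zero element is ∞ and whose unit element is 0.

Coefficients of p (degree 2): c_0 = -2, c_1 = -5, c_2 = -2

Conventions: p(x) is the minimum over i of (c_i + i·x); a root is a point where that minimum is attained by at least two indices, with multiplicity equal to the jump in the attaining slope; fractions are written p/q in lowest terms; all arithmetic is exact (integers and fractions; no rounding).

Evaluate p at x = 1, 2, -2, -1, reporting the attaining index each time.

p(1) = min(-2+0·1=-2, -5+1·1=-4, -2+2·1=0) = -4 (attained by i=1)
p(2) = min(-2+0·2=-2, -5+1·2=-3, -2+2·2=2) = -3 (attained by i=1)
p(-2) = min(-2+0·(-2)=-2, -5+1·(-2)=-7, -2+2·(-2)=-6) = -7 (attained by i=1)
p(-1) = min(-2+0·(-1)=-2, -5+1·(-1)=-6, -2+2·(-1)=-4) = -6 (attained by i=1)
Answer: p(1) = -4; p(2) = -3; p(-2) = -7; p(-1) = -6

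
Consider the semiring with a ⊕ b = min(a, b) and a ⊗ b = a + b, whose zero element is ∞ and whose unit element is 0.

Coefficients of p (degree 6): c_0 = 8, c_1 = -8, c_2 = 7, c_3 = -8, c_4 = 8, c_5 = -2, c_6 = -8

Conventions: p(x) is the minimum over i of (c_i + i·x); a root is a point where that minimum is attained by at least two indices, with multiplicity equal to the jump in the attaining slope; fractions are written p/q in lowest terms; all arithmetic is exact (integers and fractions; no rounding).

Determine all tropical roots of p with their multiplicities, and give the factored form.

hull edge (i=0, c=8) to (i=1, c=-8): slope -16, span 1
hull edge (i=1, c=-8) to (i=6, c=-8): slope 0, span 5
Factored form: p(x) = -8 ⊗ (x ⊕ 0) ⊗ (x ⊕ 0) ⊗ (x ⊕ 0) ⊗ (x ⊕ 0) ⊗ (x ⊕ 0) ⊗ (x ⊕ 16)
Answer: roots = 0 (mult 5), 16 (mult 1)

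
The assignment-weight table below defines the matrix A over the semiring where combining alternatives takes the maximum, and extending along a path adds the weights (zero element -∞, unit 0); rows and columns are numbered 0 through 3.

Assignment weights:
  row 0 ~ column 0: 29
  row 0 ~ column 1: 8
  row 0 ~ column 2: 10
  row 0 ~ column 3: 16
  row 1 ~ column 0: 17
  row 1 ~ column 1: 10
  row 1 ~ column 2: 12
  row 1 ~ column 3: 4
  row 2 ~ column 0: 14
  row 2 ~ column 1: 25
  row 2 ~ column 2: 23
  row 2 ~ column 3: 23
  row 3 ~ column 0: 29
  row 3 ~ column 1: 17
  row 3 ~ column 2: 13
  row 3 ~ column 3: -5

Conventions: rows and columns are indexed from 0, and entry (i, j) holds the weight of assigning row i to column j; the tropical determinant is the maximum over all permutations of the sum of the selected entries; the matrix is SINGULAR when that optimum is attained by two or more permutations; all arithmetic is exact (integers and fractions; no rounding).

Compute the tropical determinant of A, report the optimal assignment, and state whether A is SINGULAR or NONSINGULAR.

σ = (0, 1, 2, 3): 29 + 10 + 23 + (-5) = 57
σ = (0, 1, 3, 2): 29 + 10 + 23 + 13 = 75
σ = (0, 2, 1, 3): 29 + 12 + 25 + (-5) = 61
σ = (0, 2, 3, 1): 29 + 12 + 23 + 17 = 81
σ = (0, 3, 1, 2): 29 + 4 + 25 + 13 = 71
σ = (0, 3, 2, 1): 29 + 4 + 23 + 17 = 73
σ = (1, 0, 2, 3): 8 + 17 + 23 + (-5) = 43
σ = (1, 0, 3, 2): 8 + 17 + 23 + 13 = 61
σ = (1, 2, 0, 3): 8 + 12 + 14 + (-5) = 29
σ = (1, 2, 3, 0): 8 + 12 + 23 + 29 = 72
σ = (1, 3, 0, 2): 8 + 4 + 14 + 13 = 39
σ = (1, 3, 2, 0): 8 + 4 + 23 + 29 = 64
σ = (2, 0, 1, 3): 10 + 17 + 25 + (-5) = 47
σ = (2, 0, 3, 1): 10 + 17 + 23 + 17 = 67
σ = (2, 1, 0, 3): 10 + 10 + 14 + (-5) = 29
σ = (2, 1, 3, 0): 10 + 10 + 23 + 29 = 72
σ = (2, 3, 0, 1): 10 + 4 + 14 + 17 = 45
σ = (2, 3, 1, 0): 10 + 4 + 25 + 29 = 68
σ = (3, 0, 1, 2): 16 + 17 + 25 + 13 = 71
σ = (3, 0, 2, 1): 16 + 17 + 23 + 17 = 73
σ = (3, 1, 0, 2): 16 + 10 + 14 + 13 = 53
σ = (3, 1, 2, 0): 16 + 10 + 23 + 29 = 78
σ = (3, 2, 0, 1): 16 + 12 + 14 + 17 = 59
σ = (3, 2, 1, 0): 16 + 12 + 25 + 29 = 82
Optimal value attained by: σ = (3, 2, 1, 0).
Answer: det⊕(A) = 82; verdict: NONSINGULAR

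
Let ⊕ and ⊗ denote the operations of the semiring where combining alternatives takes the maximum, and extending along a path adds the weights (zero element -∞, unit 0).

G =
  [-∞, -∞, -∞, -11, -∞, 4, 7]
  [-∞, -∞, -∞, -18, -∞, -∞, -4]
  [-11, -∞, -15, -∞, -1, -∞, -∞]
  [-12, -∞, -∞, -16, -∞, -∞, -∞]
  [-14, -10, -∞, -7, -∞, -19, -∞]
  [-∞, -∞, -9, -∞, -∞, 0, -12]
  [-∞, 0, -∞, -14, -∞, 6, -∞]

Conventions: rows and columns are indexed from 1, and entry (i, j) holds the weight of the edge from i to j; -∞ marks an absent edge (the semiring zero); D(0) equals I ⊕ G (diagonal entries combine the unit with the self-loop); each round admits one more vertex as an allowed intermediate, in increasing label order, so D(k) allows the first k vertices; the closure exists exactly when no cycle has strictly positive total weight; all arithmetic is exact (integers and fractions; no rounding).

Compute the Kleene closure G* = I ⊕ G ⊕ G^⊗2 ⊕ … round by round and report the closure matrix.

D(0):
  [0, -∞, -∞, -11, -∞, 4, 7]
  [-∞, 0, -∞, -18, -∞, -∞, -4]
  [-11, -∞, 0, -∞, -1, -∞, -∞]
  [-12, -∞, -∞, 0, -∞, -∞, -∞]
  [-14, -10, -∞, -7, 0, -19, -∞]
  [-∞, -∞, -9, -∞, -∞, 0, -12]
  [-∞, 0, -∞, -14, -∞, 6, 0]
D(1):
  [0, -∞, -∞, -11, -∞, 4, 7]
  [-∞, 0, -∞, -18, -∞, -∞, -4]
  [-11, -∞, 0, -22, -1, -7, -4]
  [-12, -∞, -∞, 0, -∞, -8, -5]
  [-14, -10, -∞, -7, 0, -10, -7]
  [-∞, -∞, -9, -∞, -∞, 0, -12]
  [-∞, 0, -∞, -14, -∞, 6, 0]
D(2):
  [0, -∞, -∞, -11, -∞, 4, 7]
  [-∞, 0, -∞, -18, -∞, -∞, -4]
  [-11, -∞, 0, -22, -1, -7, -4]
  [-12, -∞, -∞, 0, -∞, -8, -5]
  [-14, -10, -∞, -7, 0, -10, -7]
  [-∞, -∞, -9, -∞, -∞, 0, -12]
  [-∞, 0, -∞, -14, -∞, 6, 0]
D(3):
  [0, -∞, -∞, -11, -∞, 4, 7]
  [-∞, 0, -∞, -18, -∞, -∞, -4]
  [-11, -∞, 0, -22, -1, -7, -4]
  [-12, -∞, -∞, 0, -∞, -8, -5]
  [-14, -10, -∞, -7, 0, -10, -7]
  [-20, -∞, -9, -31, -10, 0, -12]
  [-∞, 0, -∞, -14, -∞, 6, 0]
D(4):
  [0, -∞, -∞, -11, -∞, 4, 7]
  [-30, 0, -∞, -18, -∞, -26, -4]
  [-11, -∞, 0, -22, -1, -7, -4]
  [-12, -∞, -∞, 0, -∞, -8, -5]
  [-14, -10, -∞, -7, 0, -10, -7]
  [-20, -∞, -9, -31, -10, 0, -12]
  [-26, 0, -∞, -14, -∞, 6, 0]
D(5):
  [0, -∞, -∞, -11, -∞, 4, 7]
  [-30, 0, -∞, -18, -∞, -26, -4]
  [-11, -11, 0, -8, -1, -7, -4]
  [-12, -∞, -∞, 0, -∞, -8, -5]
  [-14, -10, -∞, -7, 0, -10, -7]
  [-20, -20, -9, -17, -10, 0, -12]
  [-26, 0, -∞, -14, -∞, 6, 0]
D(6):
  [0, -16, -5, -11, -6, 4, 7]
  [-30, 0, -35, -18, -36, -26, -4]
  [-11, -11, 0, -8, -1, -7, -4]
  [-12, -28, -17, 0, -18, -8, -5]
  [-14, -10, -19, -7, 0, -10, -7]
  [-20, -20, -9, -17, -10, 0, -12]
  [-14, 0, -3, -11, -4, 6, 0]
D(7):
  [0, 7, 4, -4, 3, 13, 7]
  [-18, 0, -7, -15, -8, 2, -4]
  [-11, -4, 0, -8, -1, 2, -4]
  [-12, -5, -8, 0, -9, 1, -5]
  [-14, -7, -10, -7, 0, -1, -7]
  [-20, -12, -9, -17, -10, 0, -12]
  [-14, 0, -3, -11, -4, 6, 0]
Answer: G* = [[0, 7, 4, -4, 3, 13, 7], [-18, 0, -7, -15, -8, 2, -4], [-11, -4, 0, -8, -1, 2, -4], [-12, -5, -8, 0, -9, 1, -5], [-14, -7, -10, -7, 0, -1, -7], [-20, -12, -9, -17, -10, 0, -12], [-14, 0, -3, -11, -4, 6, 0]]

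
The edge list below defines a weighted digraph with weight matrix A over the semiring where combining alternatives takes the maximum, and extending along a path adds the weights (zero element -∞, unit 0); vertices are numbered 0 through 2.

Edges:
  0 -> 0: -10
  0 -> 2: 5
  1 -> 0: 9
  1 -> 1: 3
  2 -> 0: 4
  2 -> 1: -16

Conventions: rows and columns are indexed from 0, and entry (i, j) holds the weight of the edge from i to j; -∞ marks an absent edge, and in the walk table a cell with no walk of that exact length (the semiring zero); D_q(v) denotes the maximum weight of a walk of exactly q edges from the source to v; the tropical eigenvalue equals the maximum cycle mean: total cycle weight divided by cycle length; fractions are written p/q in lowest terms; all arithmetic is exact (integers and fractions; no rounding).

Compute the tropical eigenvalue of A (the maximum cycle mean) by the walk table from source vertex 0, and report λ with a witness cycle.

q=0: [0, -∞, -∞]
q=1: [-10, -∞, 5]
q=2: [9, -11, -5]
q=3: [-1, -8, 14]
Optimal cycle mean attained by: cycle 0->2->0, total 5 + 4, length 2.
Answer: λ = 9/2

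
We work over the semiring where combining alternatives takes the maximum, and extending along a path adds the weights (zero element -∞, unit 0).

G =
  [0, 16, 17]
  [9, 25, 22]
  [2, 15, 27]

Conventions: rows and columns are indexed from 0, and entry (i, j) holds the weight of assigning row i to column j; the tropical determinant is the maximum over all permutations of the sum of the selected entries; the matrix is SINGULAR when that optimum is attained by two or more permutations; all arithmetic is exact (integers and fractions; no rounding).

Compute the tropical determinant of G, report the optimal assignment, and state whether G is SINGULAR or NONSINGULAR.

σ = (0, 1, 2): 0 + 25 + 27 = 52
σ = (0, 2, 1): 0 + 22 + 15 = 37
σ = (1, 0, 2): 16 + 9 + 27 = 52
σ = (1, 2, 0): 16 + 22 + 2 = 40
σ = (2, 0, 1): 17 + 9 + 15 = 41
σ = (2, 1, 0): 17 + 25 + 2 = 44
Optimal value attained by: σ = (0, 1, 2).
Answer: det⊕(G) = 52; verdict: SINGULAR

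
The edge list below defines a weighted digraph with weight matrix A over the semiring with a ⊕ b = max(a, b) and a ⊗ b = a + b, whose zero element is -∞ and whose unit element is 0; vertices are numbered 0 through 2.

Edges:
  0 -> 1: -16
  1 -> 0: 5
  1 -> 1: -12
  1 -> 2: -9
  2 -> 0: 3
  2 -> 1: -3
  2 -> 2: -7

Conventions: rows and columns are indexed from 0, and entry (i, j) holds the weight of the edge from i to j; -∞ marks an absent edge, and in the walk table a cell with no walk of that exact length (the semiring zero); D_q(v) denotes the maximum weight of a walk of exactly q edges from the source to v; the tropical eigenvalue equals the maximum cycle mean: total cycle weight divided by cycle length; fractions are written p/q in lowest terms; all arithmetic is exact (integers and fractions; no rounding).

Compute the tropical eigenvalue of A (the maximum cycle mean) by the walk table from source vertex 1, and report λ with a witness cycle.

q=0: [-∞, 0, -∞]
q=1: [5, -12, -9]
q=2: [-6, -11, -16]
q=3: [-6, -19, -20]
Optimal cycle mean attained by: cycle 0->1->0, total (-16) + 5, length 2.
Answer: λ = -11/2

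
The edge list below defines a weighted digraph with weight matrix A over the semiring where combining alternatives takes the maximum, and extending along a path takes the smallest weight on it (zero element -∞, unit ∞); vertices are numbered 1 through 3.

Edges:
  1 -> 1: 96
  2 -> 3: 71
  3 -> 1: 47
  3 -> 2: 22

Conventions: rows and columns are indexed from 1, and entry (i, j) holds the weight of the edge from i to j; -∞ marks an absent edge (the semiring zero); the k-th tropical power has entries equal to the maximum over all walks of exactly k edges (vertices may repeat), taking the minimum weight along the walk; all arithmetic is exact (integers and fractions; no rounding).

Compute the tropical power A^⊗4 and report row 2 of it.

A^⊗2:
  [96, -∞, -∞]
  [47, 22, -∞]
  [47, -∞, 22]
A^⊗3:
  [96, -∞, -∞]
  [47, -∞, 22]
  [47, 22, -∞]
A^⊗4:
  [96, -∞, -∞]
  [47, 22, -∞]
  [47, -∞, 22]
Answer: row 2 of A^⊗4 = [47, 22, -∞]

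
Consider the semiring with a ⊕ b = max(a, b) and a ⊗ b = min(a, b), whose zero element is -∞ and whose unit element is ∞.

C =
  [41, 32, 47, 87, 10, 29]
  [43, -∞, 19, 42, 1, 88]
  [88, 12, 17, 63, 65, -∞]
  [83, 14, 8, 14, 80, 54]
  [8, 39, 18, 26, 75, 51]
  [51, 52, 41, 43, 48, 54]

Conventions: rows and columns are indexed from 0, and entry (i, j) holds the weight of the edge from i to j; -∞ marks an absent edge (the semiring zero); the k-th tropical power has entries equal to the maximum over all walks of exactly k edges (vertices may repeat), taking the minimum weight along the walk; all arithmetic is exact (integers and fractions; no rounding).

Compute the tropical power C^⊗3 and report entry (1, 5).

C^⊗2:
  [83, 32, 41, 47, 80, 54]
  [51, 52, 43, 43, 48, 54]
  [63, 39, 47, 87, 65, 54]
  [51, 52, 47, 83, 75, 54]
  [51, 51, 41, 43, 75, 51]
  [51, 52, 47, 51, 48, 54]
C^⊗3:
  [51, 52, 47, 83, 75, 54]
  [51, 52, 47, 51, 48, 54]
  [83, 52, 47, 63, 80, 54]
  [83, 52, 47, 51, 80, 54]
  [51, 51, 47, 51, 75, 51]
  [51, 52, 47, 51, 51, 54]
Key observation: the optimum is the walk 1->5->5->5, with weight 88 min 54 min 54 = 54.
Optimal value attained by: walk 1->5->5->5.
Answer: (C^⊗3)[1][5] = 54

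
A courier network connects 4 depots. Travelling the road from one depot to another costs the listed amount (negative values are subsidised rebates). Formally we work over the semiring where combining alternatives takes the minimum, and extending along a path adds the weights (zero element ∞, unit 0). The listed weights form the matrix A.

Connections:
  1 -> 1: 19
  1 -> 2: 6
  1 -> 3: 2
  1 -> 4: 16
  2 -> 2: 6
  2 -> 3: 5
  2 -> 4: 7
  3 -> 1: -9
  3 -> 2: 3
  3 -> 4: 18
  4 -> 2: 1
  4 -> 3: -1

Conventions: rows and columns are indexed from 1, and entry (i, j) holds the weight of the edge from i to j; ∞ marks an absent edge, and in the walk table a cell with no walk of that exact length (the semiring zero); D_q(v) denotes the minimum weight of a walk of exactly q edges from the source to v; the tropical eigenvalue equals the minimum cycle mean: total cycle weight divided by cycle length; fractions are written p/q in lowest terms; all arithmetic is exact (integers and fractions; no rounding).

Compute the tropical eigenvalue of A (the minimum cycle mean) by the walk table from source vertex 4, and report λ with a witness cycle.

q=0: [∞, ∞, ∞, 0]
q=1: [∞, 1, -1, ∞]
q=2: [-10, 2, 6, 8]
q=3: [-3, -4, -8, 6]
q=4: [-17, -5, -1, 3]
Optimal cycle mean attained by: cycle 1->3->1, total 2 + (-9), length 2.
Answer: λ = -7/2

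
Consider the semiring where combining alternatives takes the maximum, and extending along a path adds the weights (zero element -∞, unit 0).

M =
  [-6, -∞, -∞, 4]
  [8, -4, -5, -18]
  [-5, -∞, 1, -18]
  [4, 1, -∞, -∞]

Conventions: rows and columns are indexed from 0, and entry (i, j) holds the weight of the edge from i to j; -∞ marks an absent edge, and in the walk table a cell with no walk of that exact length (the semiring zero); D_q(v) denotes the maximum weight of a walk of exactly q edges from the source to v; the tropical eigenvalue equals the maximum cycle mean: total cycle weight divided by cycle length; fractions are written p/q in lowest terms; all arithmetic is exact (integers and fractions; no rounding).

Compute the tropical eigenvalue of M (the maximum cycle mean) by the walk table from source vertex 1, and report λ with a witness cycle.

q=0: [-∞, 0, -∞, -∞]
q=1: [8, -4, -5, -18]
q=2: [4, -8, -4, 12]
q=3: [16, 13, -3, 8]
q=4: [21, 9, 8, 20]
Optimal cycle mean attained by: cycle 0->3->1->0, total 4 + 1 + 8, length 3.
Answer: λ = 13/3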